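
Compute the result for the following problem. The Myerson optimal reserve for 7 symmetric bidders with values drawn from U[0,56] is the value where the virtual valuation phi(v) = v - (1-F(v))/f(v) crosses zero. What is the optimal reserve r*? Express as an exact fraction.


Step 1: For U[0,56], F(v) = v/56 and f(v) = 1/56
Step 2: phi(v) = v - (1 - v/56)/(1/56) = v - (56 - v) = 2v - 56
Step 3: Set phi(r*) = 0: 2r* - 56 = 0
Step 4: r* = 56/2 = 28 (the number of bidders n = 7 does not enter)

28


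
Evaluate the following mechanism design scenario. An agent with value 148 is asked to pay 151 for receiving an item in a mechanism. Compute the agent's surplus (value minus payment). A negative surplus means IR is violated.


Step 1: Surplus = value - payment = 148 - 151 = -3
Step 2: IR is violated (surplus < 0)

-3


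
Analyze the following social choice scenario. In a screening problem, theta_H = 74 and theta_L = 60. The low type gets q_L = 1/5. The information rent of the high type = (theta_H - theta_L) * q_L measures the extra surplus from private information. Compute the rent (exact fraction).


Step 1: theta_H - theta_L = 74 - 60 = 14
Step 2: Information rent = (theta_H - theta_L) * q_L
Step 3: = 14 * 1/5
Step 4: = 14/5

14/5


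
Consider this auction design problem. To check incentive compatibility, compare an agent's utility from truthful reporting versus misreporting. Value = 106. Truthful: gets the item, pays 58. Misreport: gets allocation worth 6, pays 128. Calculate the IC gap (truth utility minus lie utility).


Step 1: U(truth) = value - payment = 106 - 58 = 48
Step 2: U(lie) = allocation - payment = 6 - 128 = -122
Step 3: IC gap = 48 - (-122) = 170

170


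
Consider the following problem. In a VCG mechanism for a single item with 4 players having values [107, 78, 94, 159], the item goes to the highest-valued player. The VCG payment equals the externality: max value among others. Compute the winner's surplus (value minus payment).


Step 1: The winner is the agent with the highest value: agent 3 with value 159
Step 2: Values of other agents: [107, 78, 94]
Step 3: VCG payment = max of others' values = 107
Step 4: Surplus = 159 - 107 = 52

52


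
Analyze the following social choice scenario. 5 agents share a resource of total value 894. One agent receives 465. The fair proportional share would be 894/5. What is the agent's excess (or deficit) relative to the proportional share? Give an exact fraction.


Step 1: Proportional share = 894/5
Step 2: Agent's actual allocation = 465
Step 3: Excess = 465 - 894/5 = 1431/5

1431/5


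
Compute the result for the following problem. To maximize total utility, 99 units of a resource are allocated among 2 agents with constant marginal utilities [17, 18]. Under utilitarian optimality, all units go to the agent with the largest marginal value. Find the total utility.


Step 1: The marginal utilities are [17, 18]
Step 2: The highest marginal utility is 18
Step 3: All 99 units go to that agent
Step 4: Total utility = 18 * 99 = 1782

1782


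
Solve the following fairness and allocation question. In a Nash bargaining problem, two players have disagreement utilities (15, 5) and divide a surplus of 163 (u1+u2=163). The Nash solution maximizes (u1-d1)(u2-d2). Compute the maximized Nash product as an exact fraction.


Step 1: The Nash solution splits surplus symmetrically above the disagreement point
Step 2: u1 = (total + d1 - d2)/2 = (163 + 15 - 5)/2 = 173/2
Step 3: u2 = (total - d1 + d2)/2 = (163 - 15 + 5)/2 = 153/2
Step 4: Nash product = (173/2 - 15) * (153/2 - 5)
Step 5: = 143/2 * 143/2 = 20449/4

20449/4


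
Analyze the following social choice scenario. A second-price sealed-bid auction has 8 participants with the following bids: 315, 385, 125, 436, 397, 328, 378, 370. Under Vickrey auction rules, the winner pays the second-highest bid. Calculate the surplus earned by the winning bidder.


Step 1: Sort bids in descending order: 436, 397, 385, 378, 370, 328, 315, 125
Step 2: The winning bid is the highest: 436
Step 3: The payment equals the second-highest bid: 397
Step 4: Surplus = winner's bid - payment = 436 - 397 = 39

39


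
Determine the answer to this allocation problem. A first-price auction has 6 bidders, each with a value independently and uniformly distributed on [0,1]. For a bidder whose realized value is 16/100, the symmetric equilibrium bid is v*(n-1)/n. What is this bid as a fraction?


Step 1: The symmetric BNE bidding function is b(v) = v * (n-1) / n
Step 2: Substitute v = 4/25 and n = 6
Step 3: b = 4/25 * 5/6
Step 4: b = 2/15

2/15


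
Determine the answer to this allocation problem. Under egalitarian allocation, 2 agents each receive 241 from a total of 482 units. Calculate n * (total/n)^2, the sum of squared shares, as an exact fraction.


Step 1: Each agent's share = 482/2 = 241
Step 2: Square of each share = (241)^2 = 58081
Step 3: Sum of squares = 2 * 58081 = 116162

116162


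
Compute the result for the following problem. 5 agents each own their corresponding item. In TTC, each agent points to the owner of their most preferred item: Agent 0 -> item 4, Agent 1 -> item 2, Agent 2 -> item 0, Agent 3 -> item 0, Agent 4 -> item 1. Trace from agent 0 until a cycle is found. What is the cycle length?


Step 1: Trace the pointer graph from agent 0: 0 -> 4 -> 1 -> 2 -> 0
Step 2: A cycle is detected when we revisit agent 0
Step 3: The cycle is: 0 -> 4 -> 1 -> 2 -> 0
Step 4: Cycle length = 4

4


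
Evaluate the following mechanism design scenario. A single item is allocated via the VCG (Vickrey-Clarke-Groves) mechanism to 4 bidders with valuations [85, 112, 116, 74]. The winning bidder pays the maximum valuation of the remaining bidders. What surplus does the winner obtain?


Step 1: The winner is the agent with the highest value: agent 2 with value 116
Step 2: Values of other agents: [85, 112, 74]
Step 3: VCG payment = max of others' values = 112
Step 4: Surplus = 116 - 112 = 4

4


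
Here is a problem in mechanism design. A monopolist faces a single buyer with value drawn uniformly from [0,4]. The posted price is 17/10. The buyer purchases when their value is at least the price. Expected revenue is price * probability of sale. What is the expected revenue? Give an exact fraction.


Step 1: Posted price r = 17/10, value support [0,4]
Step 2: P(v >= r) = (4 - 17/10)/4 = 23/40
Step 3: Expected revenue = r * P(v >= r) = 17/10 * 23/40
Step 4: Revenue = 391/400

391/400


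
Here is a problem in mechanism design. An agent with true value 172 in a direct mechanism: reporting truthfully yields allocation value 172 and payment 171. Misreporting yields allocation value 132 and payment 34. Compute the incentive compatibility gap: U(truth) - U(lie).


Step 1: U(truth) = value - payment = 172 - 171 = 1
Step 2: U(lie) = allocation - payment = 132 - 34 = 98
Step 3: IC gap = 1 - 98 = -97

-97


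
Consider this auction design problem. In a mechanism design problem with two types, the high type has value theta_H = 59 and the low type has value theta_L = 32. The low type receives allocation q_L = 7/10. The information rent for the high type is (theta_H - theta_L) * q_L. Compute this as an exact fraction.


Step 1: theta_H - theta_L = 59 - 32 = 27
Step 2: Information rent = (theta_H - theta_L) * q_L
Step 3: = 27 * 7/10
Step 4: = 189/10

189/10


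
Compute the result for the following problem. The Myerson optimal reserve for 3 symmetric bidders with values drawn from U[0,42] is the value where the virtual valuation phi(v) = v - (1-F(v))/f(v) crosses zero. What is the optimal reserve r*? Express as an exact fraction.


Step 1: For U[0,42], F(v) = v/42 and f(v) = 1/42
Step 2: phi(v) = v - (1 - v/42)/(1/42) = v - (42 - v) = 2v - 42
Step 3: Set phi(r*) = 0: 2r* - 42 = 0
Step 4: r* = 42/2 = 21 (the number of bidders n = 3 does not enter)

21


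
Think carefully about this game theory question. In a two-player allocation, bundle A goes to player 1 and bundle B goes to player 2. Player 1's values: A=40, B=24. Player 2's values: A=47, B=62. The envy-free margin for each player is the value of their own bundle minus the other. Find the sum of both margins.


Step 1: Player 1's margin = v1(A) - v1(B) = 40 - 24 = 16
Step 2: Player 2's margin = v2(B) - v2(A) = 62 - 47 = 15
Step 3: Total margin = 16 + 15 = 31

31


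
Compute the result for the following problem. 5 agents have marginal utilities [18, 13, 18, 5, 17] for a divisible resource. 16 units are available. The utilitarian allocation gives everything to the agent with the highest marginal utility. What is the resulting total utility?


Step 1: The marginal utilities are [18, 13, 18, 5, 17]
Step 2: The highest marginal utility is 18
Step 3: All 16 units go to that agent
Step 4: Total utility = 18 * 16 = 288

288


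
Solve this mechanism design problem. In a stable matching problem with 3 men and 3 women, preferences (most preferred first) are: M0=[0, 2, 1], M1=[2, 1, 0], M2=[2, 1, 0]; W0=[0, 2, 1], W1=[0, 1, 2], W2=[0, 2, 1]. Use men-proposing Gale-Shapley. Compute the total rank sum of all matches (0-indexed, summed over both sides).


Step 1: Run Gale-Shapley (men propose, women hold best offer):
  M0 proposes to W0; she accepts
  M1 proposes to W2; she accepts
  M2 proposes to W2; she switches from M1
  M1 proposes to W1; she accepts
Step 2: Final matching: W0-M0, W1-M1, W2-M2
Step 3: 0-indexed ranks (man's rank of his match, then woman's): 0 + 0 + 1 + 1 + 0 + 1
Step 4: Total rank sum = 3

3


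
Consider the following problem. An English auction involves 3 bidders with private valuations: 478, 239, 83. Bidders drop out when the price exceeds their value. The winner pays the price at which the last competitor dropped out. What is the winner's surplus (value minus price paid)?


Step 1: Identify the highest value: 478
Step 2: Identify the second-highest value: 239
Step 3: The final price = second-highest value = 239
Step 4: Surplus = 478 - 239 = 239

239


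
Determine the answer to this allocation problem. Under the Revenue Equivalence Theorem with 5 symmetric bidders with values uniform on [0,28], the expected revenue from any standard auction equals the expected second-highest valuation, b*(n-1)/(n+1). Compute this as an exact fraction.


Step 1: By Revenue Equivalence, expected revenue = b*(n-1)/(n+1)
Step 2: Substituting n = 5, b = 28
Step 3: Revenue = 28*(5-1)/(5+1) = 28*4/6
Step 4: Revenue = 112/6 = 56/3

56/3


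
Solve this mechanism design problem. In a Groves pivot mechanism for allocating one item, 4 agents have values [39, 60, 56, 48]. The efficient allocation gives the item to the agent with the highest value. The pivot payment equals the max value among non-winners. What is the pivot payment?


Step 1: The efficient winner is agent 1 with value 60
Step 2: Other agents' values: [39, 56, 48]
Step 3: Pivot payment = max(others) = 56
Step 4: The winner pays 56

56


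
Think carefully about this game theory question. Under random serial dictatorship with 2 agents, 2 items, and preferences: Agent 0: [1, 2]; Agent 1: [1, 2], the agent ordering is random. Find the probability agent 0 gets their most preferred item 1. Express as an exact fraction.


Step 1: Agent 0 wants item 1
Step 2: There are 2 possible orderings of agents
Step 3: In 1 orderings, agent 0 gets item 1
Step 4: Probability = 1/2

1/2


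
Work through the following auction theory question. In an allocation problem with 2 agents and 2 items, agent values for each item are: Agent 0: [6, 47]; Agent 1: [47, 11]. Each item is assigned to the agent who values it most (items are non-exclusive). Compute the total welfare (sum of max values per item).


Step 1: For each item, find the maximum value among all agents.
Step 2: Item 0 -> Agent 1 (value 47)
Step 3: Item 1 -> Agent 0 (value 47)
Step 4: Total welfare = 47 + 47 = 94

94


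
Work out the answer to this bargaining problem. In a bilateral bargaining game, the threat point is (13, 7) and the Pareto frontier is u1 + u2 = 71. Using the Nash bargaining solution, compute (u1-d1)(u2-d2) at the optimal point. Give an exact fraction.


Step 1: The Nash solution splits surplus symmetrically above the disagreement point
Step 2: u1 = (total + d1 - d2)/2 = (71 + 13 - 7)/2 = 77/2
Step 3: u2 = (total - d1 + d2)/2 = (71 - 13 + 7)/2 = 65/2
Step 4: Nash product = (77/2 - 13) * (65/2 - 7)
Step 5: = 51/2 * 51/2 = 2601/4

2601/4


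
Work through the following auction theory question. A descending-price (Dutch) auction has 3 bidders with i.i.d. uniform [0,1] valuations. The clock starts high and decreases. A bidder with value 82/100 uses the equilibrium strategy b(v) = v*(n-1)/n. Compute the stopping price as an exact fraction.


Step 1: Dutch auctions are strategically equivalent to first-price auctions
Step 2: The equilibrium bid is b(v) = v*(n-1)/n
Step 3: b = 41/50 * 2/3
Step 4: b = 41/75

41/75


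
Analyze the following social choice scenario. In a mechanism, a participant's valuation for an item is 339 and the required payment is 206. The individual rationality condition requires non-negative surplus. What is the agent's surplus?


Step 1: Surplus = value - payment = 339 - 206 = 133
Step 2: IR is satisfied (surplus >= 0)

133


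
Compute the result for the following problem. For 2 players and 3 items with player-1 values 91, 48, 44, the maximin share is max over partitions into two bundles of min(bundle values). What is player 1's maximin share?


Step 1: Item values = 91, 48, 44
Step 2: Enumerate all 2-bundle partitions and take the smaller bundle:
  Partition 1: {91} vs {48,44} -> bundles 91, 92; min = 91
  Partition 2: {48} vs {91,44} -> bundles 48, 135; min = 48
  Partition 3: {44} vs {91,48} -> bundles 44, 139; min = 44
Step 3: MMS = max(91, 48, 44) = 91

91


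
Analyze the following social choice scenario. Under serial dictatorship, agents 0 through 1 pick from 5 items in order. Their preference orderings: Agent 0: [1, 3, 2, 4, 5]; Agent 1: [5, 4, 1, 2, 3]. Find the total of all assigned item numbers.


Step 1: Agent 0 picks item 1
Step 2: Agent 1 picks item 5
Step 3: Sum = 1 + 5 = 6

6


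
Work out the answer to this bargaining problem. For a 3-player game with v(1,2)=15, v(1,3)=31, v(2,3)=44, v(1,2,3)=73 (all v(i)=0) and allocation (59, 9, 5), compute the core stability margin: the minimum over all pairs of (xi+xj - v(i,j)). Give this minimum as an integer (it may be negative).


Step 1: Slack for coalition (1,2): x1+x2 - v12 = 68 - 15 = 53
Step 2: Slack for coalition (1,3): x1+x3 - v13 = 64 - 31 = 33
Step 3: Slack for coalition (2,3): x2+x3 - v23 = 14 - 44 = -30
Step 4: Minimum slack = min(53, 33, -30) = -30, attained by (2,3); coalition (2,3) can block (slack < 0), so the allocation is not in the core

-30


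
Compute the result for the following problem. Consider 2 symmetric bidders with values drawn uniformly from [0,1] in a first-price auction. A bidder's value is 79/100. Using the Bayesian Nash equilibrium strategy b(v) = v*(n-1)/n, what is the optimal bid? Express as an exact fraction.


Step 1: The symmetric BNE bidding function is b(v) = v * (n-1) / n
Step 2: Substitute v = 79/100 and n = 2
Step 3: b = 79/100 * 1/2
Step 4: b = 79/200

79/200


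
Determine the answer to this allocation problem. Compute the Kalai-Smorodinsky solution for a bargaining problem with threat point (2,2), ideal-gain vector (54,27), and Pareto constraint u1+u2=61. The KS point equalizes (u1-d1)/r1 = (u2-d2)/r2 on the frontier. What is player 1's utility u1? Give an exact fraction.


Step 1: At the KS point, (u1-d1)/r1 = (u2-d2)/r2 = t and u1+u2 = 61
Step 2: u1 = d1 + r1*t and u2 = d2 + r2*t, so (d1 + r1*t) + (d2 + r2*t) = 61
Step 3: t = (61 - 2 - 2)/(54 + 27) = 57/81 = 19/27
Step 4: u1 = d1 + r1*t = 2 + 54 * 19/27 = 40
Step 5: (Check: u2 = d2 + r2*t = 21; u1+u2 = 40 + 21 = 61, on the frontier.)

40


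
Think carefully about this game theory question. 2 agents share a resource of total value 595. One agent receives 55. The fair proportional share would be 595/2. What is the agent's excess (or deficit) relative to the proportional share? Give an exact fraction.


Step 1: Proportional share = 595/2
Step 2: Agent's actual allocation = 55
Step 3: Excess = 55 - 595/2 = -485/2

-485/2


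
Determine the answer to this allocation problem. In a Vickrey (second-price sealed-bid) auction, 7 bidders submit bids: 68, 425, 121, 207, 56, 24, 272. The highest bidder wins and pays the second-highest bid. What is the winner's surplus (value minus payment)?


Step 1: Sort bids in descending order: 425, 272, 207, 121, 68, 56, 24
Step 2: The winning bid is the highest: 425
Step 3: The payment equals the second-highest bid: 272
Step 4: Surplus = winner's bid - payment = 425 - 272 = 153

153


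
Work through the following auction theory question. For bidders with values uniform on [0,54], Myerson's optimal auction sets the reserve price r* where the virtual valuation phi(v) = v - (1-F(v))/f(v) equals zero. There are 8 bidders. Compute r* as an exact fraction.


Step 1: For U[0,54], F(v) = v/54 and f(v) = 1/54
Step 2: phi(v) = v - (1 - v/54)/(1/54) = v - (54 - v) = 2v - 54
Step 3: Set phi(r*) = 0: 2r* - 54 = 0
Step 4: r* = 54/2 = 27 (the number of bidders n = 8 does not enter)

27


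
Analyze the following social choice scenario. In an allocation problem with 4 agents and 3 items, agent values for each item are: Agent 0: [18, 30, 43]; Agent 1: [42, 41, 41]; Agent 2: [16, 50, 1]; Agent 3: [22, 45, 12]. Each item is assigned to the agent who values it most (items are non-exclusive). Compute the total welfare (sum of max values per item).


Step 1: For each item, find the maximum value among all agents.
Step 2: Item 0 -> Agent 1 (value 42)
Step 3: Item 1 -> Agent 2 (value 50)
Step 4: Item 2 -> Agent 0 (value 43)
Step 5: Total welfare = 42 + 50 + 43 = 135

135


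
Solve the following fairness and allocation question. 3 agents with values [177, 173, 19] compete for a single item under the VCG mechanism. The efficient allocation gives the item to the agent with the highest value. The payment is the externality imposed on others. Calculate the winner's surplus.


Step 1: The winner is the agent with the highest value: agent 0 with value 177
Step 2: Values of other agents: [173, 19]
Step 3: VCG payment = max of others' values = 173
Step 4: Surplus = 177 - 173 = 4

4


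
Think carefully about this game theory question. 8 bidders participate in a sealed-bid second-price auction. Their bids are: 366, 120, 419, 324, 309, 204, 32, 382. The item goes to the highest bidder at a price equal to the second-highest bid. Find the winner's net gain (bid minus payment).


Step 1: Sort bids in descending order: 419, 382, 366, 324, 309, 204, 120, 32
Step 2: The winning bid is the highest: 419
Step 3: The payment equals the second-highest bid: 382
Step 4: Surplus = winner's bid - payment = 419 - 382 = 37

37


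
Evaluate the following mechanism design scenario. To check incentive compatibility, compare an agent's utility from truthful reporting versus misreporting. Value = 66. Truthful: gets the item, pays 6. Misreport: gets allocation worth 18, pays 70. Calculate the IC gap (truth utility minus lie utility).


Step 1: U(truth) = value - payment = 66 - 6 = 60
Step 2: U(lie) = allocation - payment = 18 - 70 = -52
Step 3: IC gap = 60 - (-52) = 112

112


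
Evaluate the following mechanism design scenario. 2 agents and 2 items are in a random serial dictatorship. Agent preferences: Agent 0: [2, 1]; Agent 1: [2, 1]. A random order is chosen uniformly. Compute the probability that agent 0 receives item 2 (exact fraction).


Step 1: Agent 0 wants item 2
Step 2: There are 2 possible orderings of agents
Step 3: In 1 orderings, agent 0 gets item 2
Step 4: Probability = 1/2

1/2


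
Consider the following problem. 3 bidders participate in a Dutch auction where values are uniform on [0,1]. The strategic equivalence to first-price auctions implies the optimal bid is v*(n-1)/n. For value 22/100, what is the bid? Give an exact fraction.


Step 1: Dutch auctions are strategically equivalent to first-price auctions
Step 2: The equilibrium bid is b(v) = v*(n-1)/n
Step 3: b = 11/50 * 2/3
Step 4: b = 11/75

11/75


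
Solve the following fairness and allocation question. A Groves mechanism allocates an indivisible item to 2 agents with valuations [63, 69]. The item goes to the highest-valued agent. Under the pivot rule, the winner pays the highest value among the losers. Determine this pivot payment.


Step 1: The efficient winner is agent 1 with value 69
Step 2: Other agents' values: [63]
Step 3: Pivot payment = max(others) = 63
Step 4: The winner pays 63

63


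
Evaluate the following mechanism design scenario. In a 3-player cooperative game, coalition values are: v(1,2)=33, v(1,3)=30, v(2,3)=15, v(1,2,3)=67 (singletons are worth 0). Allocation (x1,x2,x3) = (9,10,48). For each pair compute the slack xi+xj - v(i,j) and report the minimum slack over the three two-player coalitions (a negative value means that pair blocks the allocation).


Step 1: Slack for coalition (1,2): x1+x2 - v12 = 19 - 33 = -14
Step 2: Slack for coalition (1,3): x1+x3 - v13 = 57 - 30 = 27
Step 3: Slack for coalition (2,3): x2+x3 - v23 = 58 - 15 = 43
Step 4: Minimum slack = min(-14, 27, 43) = -14, attained by (1,2); coalition (1,2) can block (slack < 0), so the allocation is not in the core

-14


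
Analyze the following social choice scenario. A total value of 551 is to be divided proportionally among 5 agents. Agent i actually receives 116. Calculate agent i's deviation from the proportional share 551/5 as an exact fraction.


Step 1: Proportional share = 551/5
Step 2: Agent's actual allocation = 116
Step 3: Excess = 116 - 551/5 = 29/5

29/5


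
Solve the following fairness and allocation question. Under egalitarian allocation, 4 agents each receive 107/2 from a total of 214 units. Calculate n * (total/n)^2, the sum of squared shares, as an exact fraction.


Step 1: Each agent's share = 214/4 = 107/2
Step 2: Square of each share = (107/2)^2 = 11449/4
Step 3: Sum of squares = 4 * 11449/4 = 11449

11449


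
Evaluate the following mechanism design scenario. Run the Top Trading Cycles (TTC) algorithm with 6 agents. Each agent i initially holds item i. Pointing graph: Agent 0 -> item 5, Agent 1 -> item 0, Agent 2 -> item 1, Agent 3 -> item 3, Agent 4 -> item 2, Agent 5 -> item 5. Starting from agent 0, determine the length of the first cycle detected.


Step 1: Trace the pointer graph from agent 0: 0 -> 5 -> 5
Step 2: A cycle is detected when we revisit agent 5
Step 3: The cycle is: 5 -> 5
Step 4: Cycle length = 1

1


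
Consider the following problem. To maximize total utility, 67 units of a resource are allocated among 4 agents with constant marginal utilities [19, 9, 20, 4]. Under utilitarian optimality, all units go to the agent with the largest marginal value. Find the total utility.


Step 1: The marginal utilities are [19, 9, 20, 4]
Step 2: The highest marginal utility is 20
Step 3: All 67 units go to that agent
Step 4: Total utility = 20 * 67 = 1340

1340


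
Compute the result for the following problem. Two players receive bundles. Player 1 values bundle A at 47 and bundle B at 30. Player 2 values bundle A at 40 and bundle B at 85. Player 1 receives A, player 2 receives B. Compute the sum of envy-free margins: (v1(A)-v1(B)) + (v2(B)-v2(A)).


Step 1: Player 1's margin = v1(A) - v1(B) = 47 - 30 = 17
Step 2: Player 2's margin = v2(B) - v2(A) = 85 - 40 = 45
Step 3: Total margin = 17 + 45 = 62

62


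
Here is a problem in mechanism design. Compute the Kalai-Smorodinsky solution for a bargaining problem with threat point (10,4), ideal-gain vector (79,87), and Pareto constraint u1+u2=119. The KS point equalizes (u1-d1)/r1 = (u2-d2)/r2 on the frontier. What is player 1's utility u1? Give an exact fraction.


Step 1: At the KS point, (u1-d1)/r1 = (u2-d2)/r2 = t and u1+u2 = 119
Step 2: u1 = d1 + r1*t and u2 = d2 + r2*t, so (d1 + r1*t) + (d2 + r2*t) = 119
Step 3: t = (119 - 10 - 4)/(79 + 87) = 105/166
Step 4: u1 = d1 + r1*t = 10 + 79 * 105/166 = 9955/166
Step 5: (Check: u2 = d2 + r2*t = 9799/166; u1+u2 = 9955/166 + 9799/166 = 119, on the frontier.)

9955/166


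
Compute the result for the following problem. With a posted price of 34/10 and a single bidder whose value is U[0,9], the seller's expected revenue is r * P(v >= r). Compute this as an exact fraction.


Step 1: Posted price r = 17/5, value support [0,9]
Step 2: P(v >= r) = (9 - 17/5)/9 = 28/45
Step 3: Expected revenue = r * P(v >= r) = 17/5 * 28/45
Step 4: Revenue = 476/225

476/225


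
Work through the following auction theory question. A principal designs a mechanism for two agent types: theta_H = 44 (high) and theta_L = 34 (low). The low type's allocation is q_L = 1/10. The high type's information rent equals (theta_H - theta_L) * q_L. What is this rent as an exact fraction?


Step 1: theta_H - theta_L = 44 - 34 = 10
Step 2: Information rent = (theta_H - theta_L) * q_L
Step 3: = 10 * 1/10
Step 4: = 1

1


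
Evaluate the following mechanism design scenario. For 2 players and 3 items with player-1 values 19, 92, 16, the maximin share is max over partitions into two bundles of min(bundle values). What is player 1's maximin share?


Step 1: Item values = 19, 92, 16
Step 2: Enumerate all 2-bundle partitions and take the smaller bundle:
  Partition 1: {19} vs {92,16} -> bundles 19, 108; min = 19
  Partition 2: {92} vs {19,16} -> bundles 92, 35; min = 35
  Partition 3: {16} vs {19,92} -> bundles 16, 111; min = 16
Step 3: MMS = max(19, 35, 16) = 35

35


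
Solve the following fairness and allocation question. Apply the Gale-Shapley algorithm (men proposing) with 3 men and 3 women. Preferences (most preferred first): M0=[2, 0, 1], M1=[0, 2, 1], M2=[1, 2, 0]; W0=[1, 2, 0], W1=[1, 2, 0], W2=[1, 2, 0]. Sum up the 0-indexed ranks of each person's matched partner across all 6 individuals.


Step 1: Run Gale-Shapley (men propose, women hold best offer):
  M0 proposes to W2; she accepts
  M1 proposes to W0; she accepts
  M2 proposes to W1; she accepts
Step 2: Final matching: W0-M1, W1-M2, W2-M0
Step 3: 0-indexed ranks (man's rank of his match, then woman's): 0 + 0 + 0 + 1 + 0 + 2
Step 4: Total rank sum = 3

3


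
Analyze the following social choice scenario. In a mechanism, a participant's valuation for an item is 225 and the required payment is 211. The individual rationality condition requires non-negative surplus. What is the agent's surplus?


Step 1: Surplus = value - payment = 225 - 211 = 14
Step 2: IR is satisfied (surplus >= 0)

14


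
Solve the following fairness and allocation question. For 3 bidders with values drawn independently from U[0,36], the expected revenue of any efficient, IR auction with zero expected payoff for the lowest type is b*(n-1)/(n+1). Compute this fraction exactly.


Step 1: By Revenue Equivalence, expected revenue = b*(n-1)/(n+1)
Step 2: Substituting n = 3, b = 36
Step 3: Revenue = 36*(3-1)/(3+1) = 36*2/4
Step 4: Revenue = 72/4 = 18

18


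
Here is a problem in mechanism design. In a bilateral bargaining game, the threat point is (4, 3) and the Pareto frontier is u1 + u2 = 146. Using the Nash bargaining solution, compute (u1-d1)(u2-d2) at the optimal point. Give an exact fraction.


Step 1: The Nash solution splits surplus symmetrically above the disagreement point
Step 2: u1 = (total + d1 - d2)/2 = (146 + 4 - 3)/2 = 147/2
Step 3: u2 = (total - d1 + d2)/2 = (146 - 4 + 3)/2 = 145/2
Step 4: Nash product = (147/2 - 4) * (145/2 - 3)
Step 5: = 139/2 * 139/2 = 19321/4

19321/4


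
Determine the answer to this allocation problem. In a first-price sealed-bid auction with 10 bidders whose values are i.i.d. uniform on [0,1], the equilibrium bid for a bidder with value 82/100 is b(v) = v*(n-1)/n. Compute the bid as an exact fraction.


Step 1: The symmetric BNE bidding function is b(v) = v * (n-1) / n
Step 2: Substitute v = 41/50 and n = 10
Step 3: b = 41/50 * 9/10
Step 4: b = 369/500

369/500


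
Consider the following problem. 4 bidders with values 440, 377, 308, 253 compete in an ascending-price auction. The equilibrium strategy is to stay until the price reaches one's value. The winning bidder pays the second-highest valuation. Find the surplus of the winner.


Step 1: Identify the highest value: 440
Step 2: Identify the second-highest value: 377
Step 3: The final price = second-highest value = 377
Step 4: Surplus = 440 - 377 = 63

63


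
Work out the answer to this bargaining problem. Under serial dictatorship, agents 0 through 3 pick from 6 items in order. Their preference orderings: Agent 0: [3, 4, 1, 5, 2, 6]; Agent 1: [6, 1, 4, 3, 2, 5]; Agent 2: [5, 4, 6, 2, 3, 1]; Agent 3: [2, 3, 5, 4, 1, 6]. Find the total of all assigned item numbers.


Step 1: Agent 0 picks item 3
Step 2: Agent 1 picks item 6
Step 3: Agent 2 picks item 5
Step 4: Agent 3 picks item 2
Step 5: Sum = 3 + 6 + 5 + 2 = 16

16


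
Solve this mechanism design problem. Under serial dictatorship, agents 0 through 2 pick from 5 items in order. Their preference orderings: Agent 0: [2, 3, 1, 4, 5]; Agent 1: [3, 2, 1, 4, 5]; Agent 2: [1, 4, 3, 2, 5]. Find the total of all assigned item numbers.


Step 1: Agent 0 picks item 2
Step 2: Agent 1 picks item 3
Step 3: Agent 2 picks item 1
Step 4: Sum = 2 + 3 + 1 = 6

6


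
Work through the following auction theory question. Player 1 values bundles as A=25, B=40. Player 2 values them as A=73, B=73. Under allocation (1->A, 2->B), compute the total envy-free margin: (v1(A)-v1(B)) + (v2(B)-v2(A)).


Step 1: Player 1's margin = v1(A) - v1(B) = 25 - 40 = -15
Step 2: Player 2's margin = v2(B) - v2(A) = 73 - 73 = 0
Step 3: Total margin = -15 + 0 = -15

-15


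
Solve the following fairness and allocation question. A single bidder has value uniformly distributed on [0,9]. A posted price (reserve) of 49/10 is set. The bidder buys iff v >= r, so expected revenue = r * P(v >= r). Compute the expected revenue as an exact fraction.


Step 1: Posted price r = 49/10, value support [0,9]
Step 2: P(v >= r) = (9 - 49/10)/9 = 41/90
Step 3: Expected revenue = r * P(v >= r) = 49/10 * 41/90
Step 4: Revenue = 2009/900

2009/900


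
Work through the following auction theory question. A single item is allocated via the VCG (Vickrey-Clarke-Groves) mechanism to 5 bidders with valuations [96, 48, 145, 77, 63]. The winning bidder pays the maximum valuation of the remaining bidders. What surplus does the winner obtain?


Step 1: The winner is the agent with the highest value: agent 2 with value 145
Step 2: Values of other agents: [96, 48, 77, 63]
Step 3: VCG payment = max of others' values = 96
Step 4: Surplus = 145 - 96 = 49

49


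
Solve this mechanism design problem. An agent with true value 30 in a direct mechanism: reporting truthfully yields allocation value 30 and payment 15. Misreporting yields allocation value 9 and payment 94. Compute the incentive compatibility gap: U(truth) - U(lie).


Step 1: U(truth) = value - payment = 30 - 15 = 15
Step 2: U(lie) = allocation - payment = 9 - 94 = -85
Step 3: IC gap = 15 - (-85) = 100

100


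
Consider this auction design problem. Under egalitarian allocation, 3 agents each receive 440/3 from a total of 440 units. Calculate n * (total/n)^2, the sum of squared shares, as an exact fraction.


Step 1: Each agent's share = 440/3
Step 2: Square of each share = (440/3)^2 = 193600/9
Step 3: Sum of squares = 3 * 193600/9 = 193600/3

193600/3


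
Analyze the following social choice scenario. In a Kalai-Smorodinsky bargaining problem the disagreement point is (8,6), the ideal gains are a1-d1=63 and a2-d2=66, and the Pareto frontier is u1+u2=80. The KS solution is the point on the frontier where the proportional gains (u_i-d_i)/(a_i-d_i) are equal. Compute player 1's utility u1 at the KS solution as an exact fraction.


Step 1: At the KS point, (u1-d1)/r1 = (u2-d2)/r2 = t and u1+u2 = 80
Step 2: u1 = d1 + r1*t and u2 = d2 + r2*t, so (d1 + r1*t) + (d2 + r2*t) = 80
Step 3: t = (80 - 8 - 6)/(63 + 66) = 66/129 = 22/43
Step 4: u1 = d1 + r1*t = 8 + 63 * 22/43 = 1730/43
Step 5: (Check: u2 = d2 + r2*t = 1710/43; u1+u2 = 1730/43 + 1710/43 = 80, on the frontier.)

1730/43


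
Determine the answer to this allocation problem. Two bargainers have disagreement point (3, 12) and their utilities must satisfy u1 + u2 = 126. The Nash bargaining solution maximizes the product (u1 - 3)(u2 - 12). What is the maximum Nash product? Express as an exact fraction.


Step 1: The Nash solution splits surplus symmetrically above the disagreement point
Step 2: u1 = (total + d1 - d2)/2 = (126 + 3 - 12)/2 = 117/2
Step 3: u2 = (total - d1 + d2)/2 = (126 - 3 + 12)/2 = 135/2
Step 4: Nash product = (117/2 - 3) * (135/2 - 12)
Step 5: = 111/2 * 111/2 = 12321/4

12321/4


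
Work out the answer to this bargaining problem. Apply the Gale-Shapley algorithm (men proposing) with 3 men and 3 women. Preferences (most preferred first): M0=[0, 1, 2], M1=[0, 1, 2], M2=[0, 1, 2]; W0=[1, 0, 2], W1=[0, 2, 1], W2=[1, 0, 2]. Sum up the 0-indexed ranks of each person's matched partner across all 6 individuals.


Step 1: Run Gale-Shapley (men propose, women hold best offer):
  M0 proposes to W0; she accepts
  M1 proposes to W0; she switches from M0
  M2 proposes to W0; rejected
  M2 proposes to W1; she accepts
  M0 proposes to W1; she switches from M2
  M2 proposes to W2; she accepts
Step 2: Final matching: W0-M1, W1-M0, W2-M2
Step 3: 0-indexed ranks (man's rank of his match, then woman's): 0 + 0 + 1 + 0 + 2 + 2
Step 4: Total rank sum = 5

5


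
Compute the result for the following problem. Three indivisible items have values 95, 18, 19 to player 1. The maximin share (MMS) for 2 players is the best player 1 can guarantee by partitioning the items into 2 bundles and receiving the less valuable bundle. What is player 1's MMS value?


Step 1: Item values = 95, 18, 19
Step 2: Enumerate all 2-bundle partitions and take the smaller bundle:
  Partition 1: {95} vs {18,19} -> bundles 95, 37; min = 37
  Partition 2: {18} vs {95,19} -> bundles 18, 114; min = 18
  Partition 3: {19} vs {95,18} -> bundles 19, 113; min = 19
Step 3: MMS = max(37, 18, 19) = 37

37


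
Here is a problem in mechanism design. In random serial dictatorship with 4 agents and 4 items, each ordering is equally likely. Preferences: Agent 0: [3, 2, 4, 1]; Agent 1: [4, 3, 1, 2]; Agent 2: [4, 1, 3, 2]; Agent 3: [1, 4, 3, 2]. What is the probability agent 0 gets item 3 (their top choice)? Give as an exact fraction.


Step 1: Agent 0 wants item 3
Step 2: There are 24 possible orderings of agents
Step 3: In 17 orderings, agent 0 gets item 3
Step 4: Probability = 17/24

17/24


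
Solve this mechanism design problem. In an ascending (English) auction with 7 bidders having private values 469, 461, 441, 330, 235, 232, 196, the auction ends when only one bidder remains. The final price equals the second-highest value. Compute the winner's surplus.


Step 1: Identify the highest value: 469
Step 2: Identify the second-highest value: 461
Step 3: The final price = second-highest value = 461
Step 4: Surplus = 469 - 461 = 8

8


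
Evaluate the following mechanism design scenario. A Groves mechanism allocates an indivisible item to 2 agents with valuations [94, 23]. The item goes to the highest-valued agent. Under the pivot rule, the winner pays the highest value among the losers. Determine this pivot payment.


Step 1: The efficient winner is agent 0 with value 94
Step 2: Other agents' values: [23]
Step 3: Pivot payment = max(others) = 23
Step 4: The winner pays 23

23


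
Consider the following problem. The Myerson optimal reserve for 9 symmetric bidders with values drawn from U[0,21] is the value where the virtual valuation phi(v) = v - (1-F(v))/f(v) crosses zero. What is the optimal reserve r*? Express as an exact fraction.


Step 1: For U[0,21], F(v) = v/21 and f(v) = 1/21
Step 2: phi(v) = v - (1 - v/21)/(1/21) = v - (21 - v) = 2v - 21
Step 3: Set phi(r*) = 0: 2r* - 21 = 0
Step 4: r* = 21/2 (the number of bidders n = 9 does not enter)

21/2


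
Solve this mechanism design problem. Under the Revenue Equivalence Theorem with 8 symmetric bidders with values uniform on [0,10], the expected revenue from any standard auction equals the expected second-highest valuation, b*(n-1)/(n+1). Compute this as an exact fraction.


Step 1: By Revenue Equivalence, expected revenue = b*(n-1)/(n+1)
Step 2: Substituting n = 8, b = 10
Step 3: Revenue = 10*(8-1)/(8+1) = 10*7/9
Step 4: Revenue = 70/9

70/9


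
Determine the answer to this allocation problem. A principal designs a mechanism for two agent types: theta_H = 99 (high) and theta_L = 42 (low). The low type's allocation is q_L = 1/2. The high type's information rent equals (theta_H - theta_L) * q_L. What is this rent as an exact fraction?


Step 1: theta_H - theta_L = 99 - 42 = 57
Step 2: Information rent = (theta_H - theta_L) * q_L
Step 3: = 57 * 1/2
Step 4: = 57/2

57/2


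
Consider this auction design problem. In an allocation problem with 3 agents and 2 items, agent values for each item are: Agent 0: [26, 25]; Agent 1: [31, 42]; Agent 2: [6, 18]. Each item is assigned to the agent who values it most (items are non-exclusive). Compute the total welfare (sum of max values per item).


Step 1: For each item, find the maximum value among all agents.
Step 2: Item 0 -> Agent 1 (value 31)
Step 3: Item 1 -> Agent 1 (value 42)
Step 4: Total welfare = 31 + 42 = 73

73


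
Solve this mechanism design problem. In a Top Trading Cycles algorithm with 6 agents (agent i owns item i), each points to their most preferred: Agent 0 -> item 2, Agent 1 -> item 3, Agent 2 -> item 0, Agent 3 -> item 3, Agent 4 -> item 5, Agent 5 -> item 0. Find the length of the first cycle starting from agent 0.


Step 1: Trace the pointer graph from agent 0: 0 -> 2 -> 0
Step 2: A cycle is detected when we revisit agent 0
Step 3: The cycle is: 0 -> 2 -> 0
Step 4: Cycle length = 2

2


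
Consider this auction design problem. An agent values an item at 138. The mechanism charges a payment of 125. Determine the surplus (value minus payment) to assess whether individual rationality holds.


Step 1: Surplus = value - payment = 138 - 125 = 13
Step 2: IR is satisfied (surplus >= 0)

13


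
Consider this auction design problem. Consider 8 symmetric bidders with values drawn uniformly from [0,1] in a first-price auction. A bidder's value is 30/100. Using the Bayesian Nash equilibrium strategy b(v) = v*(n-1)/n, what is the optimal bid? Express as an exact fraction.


Step 1: The symmetric BNE bidding function is b(v) = v * (n-1) / n
Step 2: Substitute v = 3/10 and n = 8
Step 3: b = 3/10 * 7/8
Step 4: b = 21/80

21/80


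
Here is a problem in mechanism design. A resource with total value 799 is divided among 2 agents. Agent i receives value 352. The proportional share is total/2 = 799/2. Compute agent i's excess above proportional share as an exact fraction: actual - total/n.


Step 1: Proportional share = 799/2
Step 2: Agent's actual allocation = 352
Step 3: Excess = 352 - 799/2 = -95/2

-95/2


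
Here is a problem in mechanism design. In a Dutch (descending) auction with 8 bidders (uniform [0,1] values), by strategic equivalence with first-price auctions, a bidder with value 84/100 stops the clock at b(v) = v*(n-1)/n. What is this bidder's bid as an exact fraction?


Step 1: Dutch auctions are strategically equivalent to first-price auctions
Step 2: The equilibrium bid is b(v) = v*(n-1)/n
Step 3: b = 21/25 * 7/8
Step 4: b = 147/200

147/200


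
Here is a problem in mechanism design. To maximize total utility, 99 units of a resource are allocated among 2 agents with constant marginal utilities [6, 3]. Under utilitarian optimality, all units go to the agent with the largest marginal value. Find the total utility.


Step 1: The marginal utilities are [6, 3]
Step 2: The highest marginal utility is 6
Step 3: All 99 units go to that agent
Step 4: Total utility = 6 * 99 = 594

594


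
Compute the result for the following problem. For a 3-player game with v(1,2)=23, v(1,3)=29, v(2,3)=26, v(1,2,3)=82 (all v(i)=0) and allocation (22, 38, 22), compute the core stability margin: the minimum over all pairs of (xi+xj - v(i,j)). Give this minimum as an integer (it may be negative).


Step 1: Slack for coalition (1,2): x1+x2 - v12 = 60 - 23 = 37
Step 2: Slack for coalition (1,3): x1+x3 - v13 = 44 - 29 = 15
Step 3: Slack for coalition (2,3): x2+x3 - v23 = 60 - 26 = 34
Step 4: Minimum slack = min(37, 15, 34) = 15, attained by (1,3); no pair can gain by deviating, so the allocation is in the core

15
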